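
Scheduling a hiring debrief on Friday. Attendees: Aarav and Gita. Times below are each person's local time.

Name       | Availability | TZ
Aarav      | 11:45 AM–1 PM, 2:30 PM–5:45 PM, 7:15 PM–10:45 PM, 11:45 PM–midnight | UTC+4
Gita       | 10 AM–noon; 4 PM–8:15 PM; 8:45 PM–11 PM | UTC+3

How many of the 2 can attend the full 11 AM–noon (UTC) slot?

1

Aarav in UTC: 07:45-09:00, 10:30-13:45, 15:15-18:45, 19:45-20:00 (subtract 4h to convert from UTC+4).
Gita in UTC: 07:00-09:00, 13:00-17:15, 17:45-20:00 (subtract 3h to convert from UTC+3).
Aarav can make the full 11:00-12:00 slot — that's 1.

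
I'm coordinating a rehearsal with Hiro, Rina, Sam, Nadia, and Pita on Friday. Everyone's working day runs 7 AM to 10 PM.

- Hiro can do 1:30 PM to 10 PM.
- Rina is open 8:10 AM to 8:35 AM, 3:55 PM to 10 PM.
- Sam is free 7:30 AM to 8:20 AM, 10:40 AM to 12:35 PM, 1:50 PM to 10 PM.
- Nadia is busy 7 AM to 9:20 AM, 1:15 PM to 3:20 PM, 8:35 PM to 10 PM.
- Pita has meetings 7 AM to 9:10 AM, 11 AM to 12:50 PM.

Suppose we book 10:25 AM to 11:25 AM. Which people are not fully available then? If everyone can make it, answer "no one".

Hiro free: 13:30-22:00.
Rina free: 08:10-08:35, 15:55-22:00.
Sam free: 07:30-08:20, 10:40-12:35, 13:50-22:00.
Nadia free: 09:20-13:15, 15:20-20:35 (invert busy blocks within the working day).
Pita free: 09:10-11:00, 12:50-22:00 (invert busy blocks within the working day).
Hiro: not fully free for 10:25-11:25. Rina: not fully free for 10:25-11:25. Sam: not fully free for 10:25-11:25. Nadia: free for 10:25-11:25. Pita: not fully free for 10:25-11:25.

Hiro, Pita, Rina, Sam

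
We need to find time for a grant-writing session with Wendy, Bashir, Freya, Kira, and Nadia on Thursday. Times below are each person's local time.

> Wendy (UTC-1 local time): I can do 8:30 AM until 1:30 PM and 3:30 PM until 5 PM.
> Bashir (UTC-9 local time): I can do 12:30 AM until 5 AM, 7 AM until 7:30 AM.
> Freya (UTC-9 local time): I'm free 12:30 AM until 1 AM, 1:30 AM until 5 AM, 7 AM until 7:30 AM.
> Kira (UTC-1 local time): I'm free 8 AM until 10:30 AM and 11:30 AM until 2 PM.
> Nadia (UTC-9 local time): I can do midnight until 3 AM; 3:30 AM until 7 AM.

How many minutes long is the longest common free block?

Wendy in UTC: 09:30-14:30, 16:30-18:00 (add 1h to convert from UTC-1).
Bashir in UTC: 09:30-14:00, 16:00-16:30 (add 9h to convert from UTC-9).
Freya in UTC: 09:30-10:00, 10:30-14:00, 16:00-16:30 (add 9h to convert from UTC-9).
Kira in UTC: 09:00-11:30, 12:30-15:00 (add 1h to convert from UTC-1).
Nadia in UTC: 09:00-12:00, 12:30-16:00 (add 9h to convert from UTC-9).
Wendy ∩ Bashir: 09:30-14:00.
Wendy ∩ Bashir ∩ Freya: 09:30-10:00, 10:30-14:00.
Wendy ∩ Bashir ∩ Freya ∩ Kira: 09:30-10:00, 10:30-11:30, 12:30-14:00.
Wendy ∩ Bashir ∩ Freya ∩ Kira ∩ Nadia: 09:30-10:00, 10:30-11:30, 12:30-14:00.
The longest is 12:30-14:00 at 90 minutes.

90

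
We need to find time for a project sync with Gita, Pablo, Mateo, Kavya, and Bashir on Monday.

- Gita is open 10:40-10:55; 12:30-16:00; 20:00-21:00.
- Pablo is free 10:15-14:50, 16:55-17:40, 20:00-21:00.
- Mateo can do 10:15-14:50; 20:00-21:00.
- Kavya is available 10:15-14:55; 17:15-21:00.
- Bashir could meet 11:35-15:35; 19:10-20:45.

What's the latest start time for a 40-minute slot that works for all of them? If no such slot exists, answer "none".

20:05

Gita ∩ Pablo: 10:40-10:55, 12:30-14:50, 20:00-21:00.
Gita ∩ Pablo ∩ Mateo: 10:40-10:55, 12:30-14:50, 20:00-21:00.
Gita ∩ Pablo ∩ Mateo ∩ Kavya: 10:40-10:55, 12:30-14:50, 20:00-21:00.
Gita ∩ Pablo ∩ Mateo ∩ Kavya ∩ Bashir: 12:30-14:50, 20:00-20:45.
The last common window of at least 40 minutes is 20:00-20:45; a 40-minute meeting can start as late as 20:05 and still end by 20:45.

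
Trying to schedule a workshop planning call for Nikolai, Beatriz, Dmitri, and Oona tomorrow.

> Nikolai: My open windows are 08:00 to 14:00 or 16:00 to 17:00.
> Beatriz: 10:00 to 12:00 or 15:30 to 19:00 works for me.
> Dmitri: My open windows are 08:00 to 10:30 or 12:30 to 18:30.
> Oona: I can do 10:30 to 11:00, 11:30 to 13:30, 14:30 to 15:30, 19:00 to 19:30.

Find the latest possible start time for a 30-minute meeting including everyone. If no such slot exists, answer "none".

Nikolai ∩ Beatriz: 10:00-12:00, 16:00-17:00.
Nikolai ∩ Beatriz ∩ Dmitri: 10:00-10:30, 16:00-17:00.
Nikolai ∩ Beatriz ∩ Dmitri ∩ Oona: ∅.
There is no time when everyone is free.
No common window is at least 30 minutes long.

none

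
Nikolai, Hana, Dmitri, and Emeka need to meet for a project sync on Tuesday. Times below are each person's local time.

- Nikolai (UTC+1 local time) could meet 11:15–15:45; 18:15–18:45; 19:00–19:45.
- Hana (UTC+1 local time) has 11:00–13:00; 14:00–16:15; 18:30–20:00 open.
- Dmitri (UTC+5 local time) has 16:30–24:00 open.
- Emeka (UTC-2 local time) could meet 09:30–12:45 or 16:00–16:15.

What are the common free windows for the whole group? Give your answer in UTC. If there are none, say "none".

Nikolai in UTC: 10:15-14:45, 17:15-17:45, 18:00-18:45 (subtract 1h to convert from UTC+1).
Hana in UTC: 10:00-12:00, 13:00-15:15, 17:30-19:00 (subtract 1h to convert from UTC+1).
Dmitri in UTC: 11:30-19:00 (subtract 5h to convert from UTC+5).
Emeka in UTC: 11:30-14:45, 18:00-18:15 (add 2h to convert from UTC-2).
Nikolai ∩ Hana: 10:15-12:00, 13:00-14:45, 17:30-17:45, 18:00-18:45.
Nikolai ∩ Hana ∩ Dmitri: 11:30-12:00, 13:00-14:45, 17:30-17:45, 18:00-18:45.
Nikolai ∩ Hana ∩ Dmitri ∩ Emeka: 11:30-12:00, 13:00-14:45, 18:00-18:15.
So the common availability across everyone is 11:30-12:00, 13:00-14:45, 18:00-18:15.

11:30-12:00, 13:00-14:45, 18:00-18:15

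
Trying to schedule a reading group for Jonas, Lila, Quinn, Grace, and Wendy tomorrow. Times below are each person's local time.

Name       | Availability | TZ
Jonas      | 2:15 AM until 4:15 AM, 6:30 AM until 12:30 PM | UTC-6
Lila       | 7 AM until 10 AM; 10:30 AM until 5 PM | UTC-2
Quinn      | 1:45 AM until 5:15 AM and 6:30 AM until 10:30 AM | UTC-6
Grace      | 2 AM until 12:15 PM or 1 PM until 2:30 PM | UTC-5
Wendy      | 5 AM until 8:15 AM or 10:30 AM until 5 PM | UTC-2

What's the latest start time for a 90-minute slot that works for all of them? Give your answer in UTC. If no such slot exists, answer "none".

Jonas in UTC: 08:15-10:15, 12:30-18:30 (add 6h to convert from UTC-6).
Lila in UTC: 09:00-12:00, 12:30-19:00 (add 2h to convert from UTC-2).
Quinn in UTC: 07:45-11:15, 12:30-16:30 (add 6h to convert from UTC-6).
Grace in UTC: 07:00-17:15, 18:00-19:30 (add 5h to convert from UTC-5).
Wendy in UTC: 07:00-10:15, 12:30-19:00 (add 2h to convert from UTC-2).
Jonas ∩ Lila: 09:00-10:15, 12:30-18:30.
Jonas ∩ Lila ∩ Quinn: 09:00-10:15, 12:30-16:30.
Jonas ∩ Lila ∩ Quinn ∩ Grace: 09:00-10:15, 12:30-16:30.
Jonas ∩ Lila ∩ Quinn ∩ Grace ∩ Wendy: 09:00-10:15, 12:30-16:30.
The last common window of at least 90 minutes is 12:30-16:30; a 90-minute meeting can start as late as 15:00 and still end by 16:30.

15:00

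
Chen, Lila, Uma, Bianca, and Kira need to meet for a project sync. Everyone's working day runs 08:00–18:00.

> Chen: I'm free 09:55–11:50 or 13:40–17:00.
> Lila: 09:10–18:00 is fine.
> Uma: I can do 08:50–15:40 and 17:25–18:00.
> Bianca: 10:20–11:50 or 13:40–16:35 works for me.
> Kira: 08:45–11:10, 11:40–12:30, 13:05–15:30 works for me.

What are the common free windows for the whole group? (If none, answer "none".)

10:20-11:10, 11:40-11:50, 13:40-15:30

Chen ∩ Lila: 09:55-11:50, 13:40-17:00.
Chen ∩ Lila ∩ Uma: 09:55-11:50, 13:40-15:40.
Chen ∩ Lila ∩ Uma ∩ Bianca: 10:20-11:50, 13:40-15:40.
Chen ∩ Lila ∩ Uma ∩ Bianca ∩ Kira: 10:20-11:10, 11:40-11:50, 13:40-15:30.
Those are the intersection windows.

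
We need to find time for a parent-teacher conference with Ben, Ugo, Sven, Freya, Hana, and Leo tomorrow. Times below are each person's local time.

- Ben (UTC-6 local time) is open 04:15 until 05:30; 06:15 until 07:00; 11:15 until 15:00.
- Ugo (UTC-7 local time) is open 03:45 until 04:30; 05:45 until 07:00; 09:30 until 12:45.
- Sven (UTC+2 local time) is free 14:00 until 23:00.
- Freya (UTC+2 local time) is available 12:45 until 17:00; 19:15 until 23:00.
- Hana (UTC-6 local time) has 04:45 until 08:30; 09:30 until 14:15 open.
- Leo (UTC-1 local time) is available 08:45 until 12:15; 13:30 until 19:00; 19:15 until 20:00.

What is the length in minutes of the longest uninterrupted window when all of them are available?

Ben in UTC: 10:15-11:30, 12:15-13:00, 17:15-21:00 (add 6h to convert from UTC-6).
Ugo in UTC: 10:45-11:30, 12:45-14:00, 16:30-19:45 (add 7h to convert from UTC-7).
Sven in UTC: 12:00-21:00 (subtract 2h to convert from UTC+2).
Freya in UTC: 10:45-15:00, 17:15-21:00 (subtract 2h to convert from UTC+2).
Hana in UTC: 10:45-14:30, 15:30-20:15 (add 6h to convert from UTC-6).
Leo in UTC: 09:45-13:15, 14:30-20:00, 20:15-21:00 (add 1h to convert from UTC-1).
Ben ∩ Ugo: 10:45-11:30, 12:45-13:00, 17:15-19:45.
Ben ∩ Ugo ∩ Sven: 12:45-13:00, 17:15-19:45.
Ben ∩ Ugo ∩ Sven ∩ Freya: 12:45-13:00, 17:15-19:45.
Ben ∩ Ugo ∩ Sven ∩ Freya ∩ Hana: 12:45-13:00, 17:15-19:45.
Ben ∩ Ugo ∩ Sven ∩ Freya ∩ Hana ∩ Leo: 12:45-13:00, 17:15-19:45.
The longest is 17:15-19:45 at 150 minutes.

150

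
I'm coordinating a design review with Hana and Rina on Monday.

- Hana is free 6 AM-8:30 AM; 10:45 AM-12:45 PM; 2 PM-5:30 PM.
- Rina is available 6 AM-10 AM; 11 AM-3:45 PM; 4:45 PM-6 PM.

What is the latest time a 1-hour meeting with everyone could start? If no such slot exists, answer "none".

14:45

Hana ∩ Rina: 06:00-08:30, 11:00-12:45, 14:00-15:45, 16:45-17:30.
The last common window of at least 60 minutes is 14:00-15:45; a 60-minute meeting can start as late as 14:45 and still end by 15:45.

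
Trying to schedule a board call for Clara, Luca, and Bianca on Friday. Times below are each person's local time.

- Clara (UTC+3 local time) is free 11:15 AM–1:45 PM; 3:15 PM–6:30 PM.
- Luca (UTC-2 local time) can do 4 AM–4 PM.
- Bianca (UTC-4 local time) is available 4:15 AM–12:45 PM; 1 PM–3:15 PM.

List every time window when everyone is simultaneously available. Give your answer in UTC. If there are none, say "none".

08:15-10:45, 12:15-15:30

Clara in UTC: 08:15-10:45, 12:15-15:30 (subtract 3h to convert from UTC+3).
Luca in UTC: 06:00-18:00 (add 2h to convert from UTC-2).
Bianca in UTC: 08:15-16:45, 17:00-19:15 (add 4h to convert from UTC-4).
Clara ∩ Luca: 08:15-10:45, 12:15-15:30.
Clara ∩ Luca ∩ Bianca: 08:15-10:45, 12:15-15:30.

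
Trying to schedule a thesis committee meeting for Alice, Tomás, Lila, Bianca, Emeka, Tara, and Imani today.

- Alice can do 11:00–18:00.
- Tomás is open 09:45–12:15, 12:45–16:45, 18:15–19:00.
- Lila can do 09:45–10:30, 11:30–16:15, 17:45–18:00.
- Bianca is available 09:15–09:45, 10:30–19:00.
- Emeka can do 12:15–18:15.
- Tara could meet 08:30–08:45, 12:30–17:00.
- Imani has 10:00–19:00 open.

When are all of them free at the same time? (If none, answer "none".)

12:45-16:15

Alice ∩ Tomás: 11:00-12:15, 12:45-16:45.
Alice ∩ Tomás ∩ Lila: 11:30-12:15, 12:45-16:15.
Alice ∩ Tomás ∩ Lila ∩ Bianca: 11:30-12:15, 12:45-16:15.
Alice ∩ Tomás ∩ Lila ∩ Bianca ∩ Emeka: 12:45-16:15.
Alice ∩ Tomás ∩ Lila ∩ Bianca ∩ Emeka ∩ Tara: 12:45-16:15.
Alice ∩ Tomás ∩ Lila ∩ Bianca ∩ Emeka ∩ Tara ∩ Imani: 12:45-16:15.
So the common availability across everyone is 12:45-16:15.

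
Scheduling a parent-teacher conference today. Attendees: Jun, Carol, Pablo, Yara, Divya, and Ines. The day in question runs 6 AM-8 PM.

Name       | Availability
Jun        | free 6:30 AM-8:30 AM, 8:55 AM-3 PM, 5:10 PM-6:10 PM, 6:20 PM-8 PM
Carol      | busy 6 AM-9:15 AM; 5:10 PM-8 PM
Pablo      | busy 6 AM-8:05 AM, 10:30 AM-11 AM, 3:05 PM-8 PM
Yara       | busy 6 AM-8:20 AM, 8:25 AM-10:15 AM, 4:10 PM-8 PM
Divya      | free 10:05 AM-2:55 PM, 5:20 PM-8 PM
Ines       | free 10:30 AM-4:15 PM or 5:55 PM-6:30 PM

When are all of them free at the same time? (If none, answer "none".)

Jun free: 06:30-08:30, 08:55-15:00, 17:10-18:10, 18:20-20:00.
Carol free: 09:15-17:10 (invert busy blocks within the working day).
Pablo free: 08:05-10:30, 11:00-15:05 (invert busy blocks within the working day).
Yara free: 08:20-08:25, 10:15-16:10 (invert busy blocks within the working day).
Divya free: 10:05-14:55, 17:20-20:00.
Ines free: 10:30-16:15, 17:55-18:30.
Jun ∩ Carol: 09:15-15:00.
Jun ∩ Carol ∩ Pablo: 09:15-10:30, 11:00-15:00.
Jun ∩ Carol ∩ Pablo ∩ Yara: 10:15-10:30, 11:00-15:00.
Jun ∩ Carol ∩ Pablo ∩ Yara ∩ Divya: 10:15-10:30, 11:00-14:55.
Jun ∩ Carol ∩ Pablo ∩ Yara ∩ Divya ∩ Ines: 11:00-14:55.

11:00-14:55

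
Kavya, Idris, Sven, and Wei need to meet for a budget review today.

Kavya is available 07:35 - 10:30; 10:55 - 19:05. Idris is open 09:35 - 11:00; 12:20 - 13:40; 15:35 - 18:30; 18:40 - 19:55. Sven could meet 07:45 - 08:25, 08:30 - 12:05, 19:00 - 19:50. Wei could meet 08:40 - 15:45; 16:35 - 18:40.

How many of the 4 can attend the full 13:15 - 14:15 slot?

Kavya and Wei can make the full 13:15-14:15 slot — that's 2.

2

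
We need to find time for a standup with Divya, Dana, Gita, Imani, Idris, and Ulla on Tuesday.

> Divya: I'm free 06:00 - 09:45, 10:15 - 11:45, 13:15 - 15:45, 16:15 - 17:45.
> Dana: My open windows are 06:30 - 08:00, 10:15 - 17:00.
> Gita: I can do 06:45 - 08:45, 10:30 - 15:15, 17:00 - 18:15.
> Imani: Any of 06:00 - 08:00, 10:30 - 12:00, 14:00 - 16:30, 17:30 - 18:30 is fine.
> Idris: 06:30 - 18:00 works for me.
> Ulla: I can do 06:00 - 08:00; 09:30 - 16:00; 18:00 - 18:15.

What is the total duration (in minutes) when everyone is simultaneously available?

225

Divya ∩ Dana: 06:30-08:00, 10:15-11:45, 13:15-15:45, 16:15-17:00.
Divya ∩ Dana ∩ Gita: 06:45-08:00, 10:30-11:45, 13:15-15:15.
Divya ∩ Dana ∩ Gita ∩ Imani: 06:45-08:00, 10:30-11:45, 14:00-15:15.
Divya ∩ Dana ∩ Gita ∩ Imani ∩ Idris: 06:45-08:00, 10:30-11:45, 14:00-15:15.
Divya ∩ Dana ∩ Gita ∩ Imani ∩ Idris ∩ Ulla: 06:45-08:00, 10:30-11:45, 14:00-15:15.
Those are the intersection windows.
Summing the common windows: 75 + 75 + 75 = 225 minutes.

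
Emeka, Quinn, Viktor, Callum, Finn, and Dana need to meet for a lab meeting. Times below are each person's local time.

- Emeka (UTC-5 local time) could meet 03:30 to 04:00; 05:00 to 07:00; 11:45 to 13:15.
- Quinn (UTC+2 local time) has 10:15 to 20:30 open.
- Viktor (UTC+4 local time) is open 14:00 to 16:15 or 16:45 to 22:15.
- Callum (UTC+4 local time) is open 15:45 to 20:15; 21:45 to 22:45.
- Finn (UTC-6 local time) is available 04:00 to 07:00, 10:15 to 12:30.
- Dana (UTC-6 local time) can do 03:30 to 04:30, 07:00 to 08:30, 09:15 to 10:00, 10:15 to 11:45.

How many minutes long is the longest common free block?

0

Emeka in UTC: 08:30-09:00, 10:00-12:00, 16:45-18:15 (add 5h to convert from UTC-5).
Quinn in UTC: 08:15-18:30 (subtract 2h to convert from UTC+2).
Viktor in UTC: 10:00-12:15, 12:45-18:15 (subtract 4h to convert from UTC+4).
Callum in UTC: 11:45-16:15, 17:45-18:45 (subtract 4h to convert from UTC+4).
Finn in UTC: 10:00-13:00, 16:15-18:30 (add 6h to convert from UTC-6).
Dana in UTC: 09:30-10:30, 13:00-14:30, 15:15-16:00, 16:15-17:45 (add 6h to convert from UTC-6).
Emeka ∩ Quinn: 08:30-09:00, 10:00-12:00, 16:45-18:15.
Emeka ∩ Quinn ∩ Viktor: 10:00-12:00, 16:45-18:15.
Emeka ∩ Quinn ∩ Viktor ∩ Callum: 11:45-12:00, 17:45-18:15.
Emeka ∩ Quinn ∩ Viktor ∩ Callum ∩ Finn: 11:45-12:00, 17:45-18:15.
Emeka ∩ Quinn ∩ Viktor ∩ Callum ∩ Finn ∩ Dana: ∅.
There is no time when everyone is free.
No common window exists, so the longest block is 0 minutes.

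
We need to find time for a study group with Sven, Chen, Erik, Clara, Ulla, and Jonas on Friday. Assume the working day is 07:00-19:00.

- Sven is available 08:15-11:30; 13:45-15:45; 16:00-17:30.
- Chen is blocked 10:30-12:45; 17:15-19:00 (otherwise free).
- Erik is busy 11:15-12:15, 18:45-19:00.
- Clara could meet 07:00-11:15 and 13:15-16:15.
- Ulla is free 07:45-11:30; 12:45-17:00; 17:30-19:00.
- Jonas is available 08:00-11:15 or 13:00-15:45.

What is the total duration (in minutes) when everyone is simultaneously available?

Sven free: 08:15-11:30, 13:45-15:45, 16:00-17:30.
Chen free: 07:00-10:30, 12:45-17:15 (invert busy blocks within the working day).
Erik free: 07:00-11:15, 12:15-18:45 (invert busy blocks within the working day).
Clara free: 07:00-11:15, 13:15-16:15.
Ulla free: 07:45-11:30, 12:45-17:00, 17:30-19:00.
Jonas free: 08:00-11:15, 13:00-15:45.
Sven ∩ Chen: 08:15-10:30, 13:45-15:45, 16:00-17:15.
Sven ∩ Chen ∩ Erik: 08:15-10:30, 13:45-15:45, 16:00-17:15.
Sven ∩ Chen ∩ Erik ∩ Clara: 08:15-10:30, 13:45-15:45, 16:00-16:15.
Sven ∩ Chen ∩ Erik ∩ Clara ∩ Ulla: 08:15-10:30, 13:45-15:45, 16:00-16:15.
Sven ∩ Chen ∩ Erik ∩ Clara ∩ Ulla ∩ Jonas: 08:15-10:30, 13:45-15:45.
Summing the common windows: 135 + 120 = 255 minutes.

255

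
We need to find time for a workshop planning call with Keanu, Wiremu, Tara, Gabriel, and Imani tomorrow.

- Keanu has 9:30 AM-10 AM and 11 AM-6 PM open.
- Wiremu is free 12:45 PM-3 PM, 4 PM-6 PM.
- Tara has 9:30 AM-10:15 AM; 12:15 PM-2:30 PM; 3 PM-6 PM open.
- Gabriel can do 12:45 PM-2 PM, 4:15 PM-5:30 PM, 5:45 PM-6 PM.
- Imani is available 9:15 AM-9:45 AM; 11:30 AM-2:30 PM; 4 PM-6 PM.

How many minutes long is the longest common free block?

Keanu ∩ Wiremu: 12:45-15:00, 16:00-18:00.
Keanu ∩ Wiremu ∩ Tara: 12:45-14:30, 16:00-18:00.
Keanu ∩ Wiremu ∩ Tara ∩ Gabriel: 12:45-14:00, 16:15-17:30, 17:45-18:00.
Keanu ∩ Wiremu ∩ Tara ∩ Gabriel ∩ Imani: 12:45-14:00, 16:15-17:30, 17:45-18:00.
So the common availability across everyone is 12:45-14:00, 16:15-17:30, 17:45-18:00.
The longest is 12:45-14:00 at 75 minutes.

75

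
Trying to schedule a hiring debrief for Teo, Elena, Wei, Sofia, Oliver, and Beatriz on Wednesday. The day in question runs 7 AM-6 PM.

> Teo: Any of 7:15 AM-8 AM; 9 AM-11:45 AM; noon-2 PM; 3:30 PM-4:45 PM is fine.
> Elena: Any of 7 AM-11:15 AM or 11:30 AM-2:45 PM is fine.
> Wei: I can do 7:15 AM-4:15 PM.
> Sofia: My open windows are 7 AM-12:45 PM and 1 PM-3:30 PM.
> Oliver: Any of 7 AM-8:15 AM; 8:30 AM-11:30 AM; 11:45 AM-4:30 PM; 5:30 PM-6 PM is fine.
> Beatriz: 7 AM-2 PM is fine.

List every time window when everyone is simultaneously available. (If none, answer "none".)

Teo ∩ Elena: 07:15-08:00, 09:00-11:15, 11:30-11:45, 12:00-14:00.
Teo ∩ Elena ∩ Wei: 07:15-08:00, 09:00-11:15, 11:30-11:45, 12:00-14:00.
Teo ∩ Elena ∩ Wei ∩ Sofia: 07:15-08:00, 09:00-11:15, 11:30-11:45, 12:00-12:45, 13:00-14:00.
Teo ∩ Elena ∩ Wei ∩ Sofia ∩ Oliver: 07:15-08:00, 09:00-11:15, 12:00-12:45, 13:00-14:00.
Teo ∩ Elena ∩ Wei ∩ Sofia ∩ Oliver ∩ Beatriz: 07:15-08:00, 09:00-11:15, 12:00-12:45, 13:00-14:00.

07:15-08:00, 09:00-11:15, 12:00-12:45, 13:00-14:00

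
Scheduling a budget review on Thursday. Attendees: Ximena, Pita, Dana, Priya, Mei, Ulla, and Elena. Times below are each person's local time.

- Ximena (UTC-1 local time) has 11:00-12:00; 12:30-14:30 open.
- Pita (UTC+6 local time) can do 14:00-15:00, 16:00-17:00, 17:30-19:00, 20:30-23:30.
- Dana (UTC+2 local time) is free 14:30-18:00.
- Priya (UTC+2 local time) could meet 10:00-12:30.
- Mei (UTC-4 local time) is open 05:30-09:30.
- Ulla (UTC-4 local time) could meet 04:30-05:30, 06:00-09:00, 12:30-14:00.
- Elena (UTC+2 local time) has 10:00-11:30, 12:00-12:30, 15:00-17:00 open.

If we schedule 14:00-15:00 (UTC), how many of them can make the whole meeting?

Ximena in UTC: 12:00-13:00, 13:30-15:30 (add 1h to convert from UTC-1).
Pita in UTC: 08:00-09:00, 10:00-11:00, 11:30-13:00, 14:30-17:30 (subtract 6h to convert from UTC+6).
Dana in UTC: 12:30-16:00 (subtract 2h to convert from UTC+2).
Priya in UTC: 08:00-10:30 (subtract 2h to convert from UTC+2).
Mei in UTC: 09:30-13:30 (add 4h to convert from UTC-4).
Ulla in UTC: 08:30-09:30, 10:00-13:00, 16:30-18:00 (add 4h to convert from UTC-4).
Elena in UTC: 08:00-09:30, 10:00-10:30, 13:00-15:00 (subtract 2h to convert from UTC+2).
Ximena, Dana, and Elena can make the full 14:00-15:00 slot — that's 3.

3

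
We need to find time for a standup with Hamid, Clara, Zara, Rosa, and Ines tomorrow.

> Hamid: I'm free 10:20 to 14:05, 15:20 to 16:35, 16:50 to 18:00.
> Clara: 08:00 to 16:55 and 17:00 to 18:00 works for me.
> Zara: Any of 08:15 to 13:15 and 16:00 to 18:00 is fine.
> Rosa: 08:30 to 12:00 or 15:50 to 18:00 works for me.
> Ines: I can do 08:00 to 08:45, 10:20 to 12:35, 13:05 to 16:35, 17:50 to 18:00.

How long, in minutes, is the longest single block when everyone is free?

Hamid ∩ Clara: 10:20-14:05, 15:20-16:35, 16:50-16:55, 17:00-18:00.
Hamid ∩ Clara ∩ Zara: 10:20-13:15, 16:00-16:35, 16:50-16:55, 17:00-18:00.
Hamid ∩ Clara ∩ Zara ∩ Rosa: 10:20-12:00, 16:00-16:35, 16:50-16:55, 17:00-18:00.
Hamid ∩ Clara ∩ Zara ∩ Rosa ∩ Ines: 10:20-12:00, 16:00-16:35, 17:50-18:00.
The longest is 10:20-12:00 at 100 minutes.

100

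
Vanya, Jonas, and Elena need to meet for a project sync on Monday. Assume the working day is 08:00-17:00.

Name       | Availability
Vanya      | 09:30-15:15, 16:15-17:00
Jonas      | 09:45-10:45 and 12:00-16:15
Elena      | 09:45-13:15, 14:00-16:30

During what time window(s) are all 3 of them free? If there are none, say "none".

Vanya ∩ Jonas: 09:45-10:45, 12:00-15:15.
Vanya ∩ Jonas ∩ Elena: 09:45-10:45, 12:00-13:15, 14:00-15:15.
Those are the intersection windows.

09:45-10:45, 12:00-13:15, 14:00-15:15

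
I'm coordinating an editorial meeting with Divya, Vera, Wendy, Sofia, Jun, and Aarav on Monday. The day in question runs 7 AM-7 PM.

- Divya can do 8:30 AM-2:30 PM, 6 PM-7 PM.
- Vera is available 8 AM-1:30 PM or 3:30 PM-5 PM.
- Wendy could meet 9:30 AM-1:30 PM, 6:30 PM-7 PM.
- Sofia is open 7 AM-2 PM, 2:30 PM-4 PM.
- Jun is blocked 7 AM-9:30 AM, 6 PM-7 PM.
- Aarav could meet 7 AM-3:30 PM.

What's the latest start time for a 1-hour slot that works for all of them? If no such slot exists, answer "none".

Divya free: 08:30-14:30, 18:00-19:00.
Vera free: 08:00-13:30, 15:30-17:00.
Wendy free: 09:30-13:30, 18:30-19:00.
Sofia free: 07:00-14:00, 14:30-16:00.
Jun free: 09:30-18:00 (invert busy blocks within the working day).
Aarav free: 07:00-15:30.
Divya ∩ Vera: 08:30-13:30.
Divya ∩ Vera ∩ Wendy: 09:30-13:30.
Divya ∩ Vera ∩ Wendy ∩ Sofia: 09:30-13:30.
Divya ∩ Vera ∩ Wendy ∩ Sofia ∩ Jun: 09:30-13:30.
Divya ∩ Vera ∩ Wendy ∩ Sofia ∩ Jun ∩ Aarav: 09:30-13:30.
The last common window of at least 60 minutes is 09:30-13:30; a 60-minute meeting can start as late as 12:30 and still end by 13:30.

12:30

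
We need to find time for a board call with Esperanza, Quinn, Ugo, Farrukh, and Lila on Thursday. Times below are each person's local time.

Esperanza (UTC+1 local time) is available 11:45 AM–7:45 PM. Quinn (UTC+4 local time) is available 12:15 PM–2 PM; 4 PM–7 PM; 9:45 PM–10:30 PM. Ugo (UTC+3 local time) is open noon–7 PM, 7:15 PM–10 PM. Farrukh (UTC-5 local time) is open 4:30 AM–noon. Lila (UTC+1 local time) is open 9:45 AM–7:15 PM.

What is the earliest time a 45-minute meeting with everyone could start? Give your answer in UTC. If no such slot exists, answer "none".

Esperanza in UTC: 10:45-18:45 (subtract 1h to convert from UTC+1).
Quinn in UTC: 08:15-10:00, 12:00-15:00, 17:45-18:30 (subtract 4h to convert from UTC+4).
Ugo in UTC: 09:00-16:00, 16:15-19:00 (subtract 3h to convert from UTC+3).
Farrukh in UTC: 09:30-17:00 (add 5h to convert from UTC-5).
Lila in UTC: 08:45-18:15 (subtract 1h to convert from UTC+1).
Esperanza ∩ Quinn: 12:00-15:00, 17:45-18:30.
Esperanza ∩ Quinn ∩ Ugo: 12:00-15:00, 17:45-18:30.
Esperanza ∩ Quinn ∩ Ugo ∩ Farrukh: 12:00-15:00.
Esperanza ∩ Quinn ∩ Ugo ∩ Farrukh ∩ Lila: 12:00-15:00.
Those are the intersection windows.
The first common window of at least 45 minutes is 12:00-15:00, so the earliest start is 12:00.

12:00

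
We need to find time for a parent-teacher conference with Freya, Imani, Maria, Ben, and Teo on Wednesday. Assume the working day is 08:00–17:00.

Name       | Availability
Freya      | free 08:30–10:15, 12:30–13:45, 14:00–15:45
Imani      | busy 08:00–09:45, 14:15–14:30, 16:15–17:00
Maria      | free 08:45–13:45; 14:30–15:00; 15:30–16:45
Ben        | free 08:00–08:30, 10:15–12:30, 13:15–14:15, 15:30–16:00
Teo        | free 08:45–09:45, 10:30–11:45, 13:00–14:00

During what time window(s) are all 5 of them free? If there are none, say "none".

13:15-13:45

Freya free: 08:30-10:15, 12:30-13:45, 14:00-15:45.
Imani free: 09:45-14:15, 14:30-16:15 (invert busy blocks within the working day).
Maria free: 08:45-13:45, 14:30-15:00, 15:30-16:45.
Ben free: 08:00-08:30, 10:15-12:30, 13:15-14:15, 15:30-16:00.
Teo free: 08:45-09:45, 10:30-11:45, 13:00-14:00.
Freya ∩ Imani: 09:45-10:15, 12:30-13:45, 14:00-14:15, 14:30-15:45.
Freya ∩ Imani ∩ Maria: 09:45-10:15, 12:30-13:45, 14:30-15:00, 15:30-15:45.
Freya ∩ Imani ∩ Maria ∩ Ben: 13:15-13:45, 15:30-15:45.
Freya ∩ Imani ∩ Maria ∩ Ben ∩ Teo: 13:15-13:45.
Those are the intersection windows.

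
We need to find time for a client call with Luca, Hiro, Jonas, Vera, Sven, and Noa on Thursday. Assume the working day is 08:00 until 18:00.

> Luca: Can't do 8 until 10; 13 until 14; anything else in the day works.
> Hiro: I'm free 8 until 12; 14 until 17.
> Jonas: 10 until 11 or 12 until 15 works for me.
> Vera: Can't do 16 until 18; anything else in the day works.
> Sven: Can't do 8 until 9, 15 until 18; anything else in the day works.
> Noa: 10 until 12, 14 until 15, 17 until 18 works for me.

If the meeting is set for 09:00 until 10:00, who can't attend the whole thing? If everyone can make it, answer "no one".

Jonas, Luca, Noa

Luca free: 10:00-13:00, 14:00-18:00 (invert busy blocks within the working day).
Hiro free: 08:00-12:00, 14:00-17:00.
Jonas free: 10:00-11:00, 12:00-15:00.
Vera free: 08:00-16:00 (invert busy blocks within the working day).
Sven free: 09:00-15:00 (invert busy blocks within the working day).
Noa free: 10:00-12:00, 14:00-15:00, 17:00-18:00.
Luca: not fully free for 09:00-10:00. Hiro: free for 09:00-10:00. Jonas: not fully free for 09:00-10:00. Vera: free for 09:00-10:00. Sven: free for 09:00-10:00. Noa: not fully free for 09:00-10:00.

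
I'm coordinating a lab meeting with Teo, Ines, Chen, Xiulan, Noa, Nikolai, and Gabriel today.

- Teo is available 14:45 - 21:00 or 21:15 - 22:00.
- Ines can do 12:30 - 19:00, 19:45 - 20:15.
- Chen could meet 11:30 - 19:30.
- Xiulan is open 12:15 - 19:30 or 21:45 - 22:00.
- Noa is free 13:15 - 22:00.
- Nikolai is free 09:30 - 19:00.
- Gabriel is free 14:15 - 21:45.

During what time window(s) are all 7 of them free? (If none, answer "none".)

Teo ∩ Ines: 14:45-19:00, 19:45-20:15.
Teo ∩ Ines ∩ Chen: 14:45-19:00.
Teo ∩ Ines ∩ Chen ∩ Xiulan: 14:45-19:00.
Teo ∩ Ines ∩ Chen ∩ Xiulan ∩ Noa: 14:45-19:00.
Teo ∩ Ines ∩ Chen ∩ Xiulan ∩ Noa ∩ Nikolai: 14:45-19:00.
Teo ∩ Ines ∩ Chen ∩ Xiulan ∩ Noa ∩ Nikolai ∩ Gabriel: 14:45-19:00.
Those are the intersection windows.

14:45-19:00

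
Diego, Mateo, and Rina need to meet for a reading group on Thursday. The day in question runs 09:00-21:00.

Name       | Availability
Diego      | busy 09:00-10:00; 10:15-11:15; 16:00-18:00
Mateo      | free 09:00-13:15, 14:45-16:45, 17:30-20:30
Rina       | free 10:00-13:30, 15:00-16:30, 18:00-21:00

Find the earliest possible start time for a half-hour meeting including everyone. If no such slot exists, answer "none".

Diego free: 10:00-10:15, 11:15-16:00, 18:00-21:00 (invert busy blocks within the working day).
Mateo free: 09:00-13:15, 14:45-16:45, 17:30-20:30.
Rina free: 10:00-13:30, 15:00-16:30, 18:00-21:00.
Diego ∩ Mateo: 10:00-10:15, 11:15-13:15, 14:45-16:00, 18:00-20:30.
Diego ∩ Mateo ∩ Rina: 10:00-10:15, 11:15-13:15, 15:00-16:00, 18:00-20:30.
Those are the intersection windows.
The first common window of at least 30 minutes is 11:15-13:15, so the earliest start is 11:15.

11:15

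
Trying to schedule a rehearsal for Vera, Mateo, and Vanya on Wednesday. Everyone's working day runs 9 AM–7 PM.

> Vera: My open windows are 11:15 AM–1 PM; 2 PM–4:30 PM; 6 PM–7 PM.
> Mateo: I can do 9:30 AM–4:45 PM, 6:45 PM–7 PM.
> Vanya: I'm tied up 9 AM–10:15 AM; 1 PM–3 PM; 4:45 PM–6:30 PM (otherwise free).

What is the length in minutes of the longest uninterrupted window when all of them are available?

Vera free: 11:15-13:00, 14:00-16:30, 18:00-19:00.
Mateo free: 09:30-16:45, 18:45-19:00.
Vanya free: 10:15-13:00, 15:00-16:45, 18:30-19:00 (invert busy blocks within the working day).
Vera ∩ Mateo: 11:15-13:00, 14:00-16:30, 18:45-19:00.
Vera ∩ Mateo ∩ Vanya: 11:15-13:00, 15:00-16:30, 18:45-19:00.
The longest is 11:15-13:00 at 105 minutes.

105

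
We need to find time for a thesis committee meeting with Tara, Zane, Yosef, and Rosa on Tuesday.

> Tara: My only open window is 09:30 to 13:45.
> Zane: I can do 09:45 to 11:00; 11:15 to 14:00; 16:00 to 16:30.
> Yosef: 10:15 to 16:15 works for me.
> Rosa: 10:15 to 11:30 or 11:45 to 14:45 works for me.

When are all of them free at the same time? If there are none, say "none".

Tara ∩ Zane: 09:45-11:00, 11:15-13:45.
Tara ∩ Zane ∩ Yosef: 10:15-11:00, 11:15-13:45.
Tara ∩ Zane ∩ Yosef ∩ Rosa: 10:15-11:00, 11:15-11:30, 11:45-13:45.
So the common availability across everyone is 10:15-11:00, 11:15-11:30, 11:45-13:45.

10:15-11:00, 11:15-11:30, 11:45-13:45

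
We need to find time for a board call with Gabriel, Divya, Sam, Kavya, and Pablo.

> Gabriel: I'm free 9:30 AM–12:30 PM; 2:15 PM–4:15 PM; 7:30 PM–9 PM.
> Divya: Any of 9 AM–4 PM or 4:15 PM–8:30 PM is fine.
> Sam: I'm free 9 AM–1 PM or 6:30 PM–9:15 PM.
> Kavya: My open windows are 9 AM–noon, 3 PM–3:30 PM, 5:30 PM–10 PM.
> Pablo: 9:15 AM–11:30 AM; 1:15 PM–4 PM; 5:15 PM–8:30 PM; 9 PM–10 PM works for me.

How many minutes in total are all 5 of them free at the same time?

180

Gabriel ∩ Divya: 09:30-12:30, 14:15-16:00, 19:30-20:30.
Gabriel ∩ Divya ∩ Sam: 09:30-12:30, 19:30-20:30.
Gabriel ∩ Divya ∩ Sam ∩ Kavya: 09:30-12:00, 19:30-20:30.
Gabriel ∩ Divya ∩ Sam ∩ Kavya ∩ Pablo: 09:30-11:30, 19:30-20:30.
Summing the common windows: 120 + 60 = 180 minutes.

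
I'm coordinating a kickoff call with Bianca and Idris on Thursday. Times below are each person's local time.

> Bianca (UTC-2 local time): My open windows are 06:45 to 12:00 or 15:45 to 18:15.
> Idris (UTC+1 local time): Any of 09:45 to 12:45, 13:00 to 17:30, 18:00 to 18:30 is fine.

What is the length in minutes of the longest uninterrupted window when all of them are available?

Bianca in UTC: 08:45-14:00, 17:45-20:15 (add 2h to convert from UTC-2).
Idris in UTC: 08:45-11:45, 12:00-16:30, 17:00-17:30 (subtract 1h to convert from UTC+1).
Bianca ∩ Idris: 08:45-11:45, 12:00-14:00.
So the common availability across everyone is 08:45-11:45, 12:00-14:00.
The longest is 08:45-11:45 at 180 minutes.

180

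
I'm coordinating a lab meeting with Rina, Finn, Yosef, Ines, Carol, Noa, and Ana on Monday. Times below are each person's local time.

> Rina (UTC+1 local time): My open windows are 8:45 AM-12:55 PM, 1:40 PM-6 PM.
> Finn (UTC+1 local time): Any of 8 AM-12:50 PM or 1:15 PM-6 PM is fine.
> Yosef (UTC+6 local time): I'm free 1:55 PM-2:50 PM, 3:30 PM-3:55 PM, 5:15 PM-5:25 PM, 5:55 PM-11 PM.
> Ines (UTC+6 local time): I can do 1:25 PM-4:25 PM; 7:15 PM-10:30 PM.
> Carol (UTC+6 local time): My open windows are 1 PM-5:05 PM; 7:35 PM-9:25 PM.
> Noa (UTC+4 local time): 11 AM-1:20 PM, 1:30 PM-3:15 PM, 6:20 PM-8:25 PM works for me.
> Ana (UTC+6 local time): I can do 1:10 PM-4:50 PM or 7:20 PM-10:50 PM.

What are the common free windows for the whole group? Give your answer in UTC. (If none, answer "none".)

07:55-08:50, 09:30-09:55, 14:20-15:25

Rina in UTC: 07:45-11:55, 12:40-17:00 (subtract 1h to convert from UTC+1).
Finn in UTC: 07:00-11:50, 12:15-17:00 (subtract 1h to convert from UTC+1).
Yosef in UTC: 07:55-08:50, 09:30-09:55, 11:15-11:25, 11:55-17:00 (subtract 6h to convert from UTC+6).
Ines in UTC: 07:25-10:25, 13:15-16:30 (subtract 6h to convert from UTC+6).
Carol in UTC: 07:00-11:05, 13:35-15:25 (subtract 6h to convert from UTC+6).
Noa in UTC: 07:00-09:20, 09:30-11:15, 14:20-16:25 (subtract 4h to convert from UTC+4).
Ana in UTC: 07:10-10:50, 13:20-16:50 (subtract 6h to convert from UTC+6).
Rina ∩ Finn: 07:45-11:50, 12:40-17:00.
Rina ∩ Finn ∩ Yosef: 07:55-08:50, 09:30-09:55, 11:15-11:25, 12:40-17:00.
Rina ∩ Finn ∩ Yosef ∩ Ines: 07:55-08:50, 09:30-09:55, 13:15-16:30.
Rina ∩ Finn ∩ Yosef ∩ Ines ∩ Carol: 07:55-08:50, 09:30-09:55, 13:35-15:25.
Rina ∩ Finn ∩ Yosef ∩ Ines ∩ Carol ∩ Noa: 07:55-08:50, 09:30-09:55, 14:20-15:25.
Rina ∩ Finn ∩ Yosef ∩ Ines ∩ Carol ∩ Noa ∩ Ana: 07:55-08:50, 09:30-09:55, 14:20-15:25.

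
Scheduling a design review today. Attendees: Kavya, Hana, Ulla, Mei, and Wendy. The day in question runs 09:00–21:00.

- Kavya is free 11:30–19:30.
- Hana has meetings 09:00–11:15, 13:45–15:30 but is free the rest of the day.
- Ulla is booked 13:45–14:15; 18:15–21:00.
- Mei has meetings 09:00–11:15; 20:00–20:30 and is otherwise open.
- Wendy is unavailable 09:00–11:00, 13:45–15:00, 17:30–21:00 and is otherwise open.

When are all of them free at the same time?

Kavya free: 11:30-19:30.
Hana free: 11:15-13:45, 15:30-21:00 (invert busy blocks within the working day).
Ulla free: 09:00-13:45, 14:15-18:15 (invert busy blocks within the working day).
Mei free: 11:15-20:00, 20:30-21:00 (invert busy blocks within the working day).
Wendy free: 11:00-13:45, 15:00-17:30 (invert busy blocks within the working day).
Kavya ∩ Hana: 11:30-13:45, 15:30-19:30.
Kavya ∩ Hana ∩ Ulla: 11:30-13:45, 15:30-18:15.
Kavya ∩ Hana ∩ Ulla ∩ Mei: 11:30-13:45, 15:30-18:15.
Kavya ∩ Hana ∩ Ulla ∩ Mei ∩ Wendy: 11:30-13:45, 15:30-17:30.
So the common availability across everyone is 11:30-13:45, 15:30-17:30.

11:30-13:45, 15:30-17:30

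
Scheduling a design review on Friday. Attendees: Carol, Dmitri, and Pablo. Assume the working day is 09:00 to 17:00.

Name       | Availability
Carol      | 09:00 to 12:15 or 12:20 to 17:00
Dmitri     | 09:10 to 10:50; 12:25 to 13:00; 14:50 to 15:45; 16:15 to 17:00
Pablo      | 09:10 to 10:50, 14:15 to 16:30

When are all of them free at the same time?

Carol ∩ Dmitri: 09:10-10:50, 12:25-13:00, 14:50-15:45, 16:15-17:00.
Carol ∩ Dmitri ∩ Pablo: 09:10-10:50, 14:50-15:45, 16:15-16:30.

09:10-10:50, 14:50-15:45, 16:15-16:30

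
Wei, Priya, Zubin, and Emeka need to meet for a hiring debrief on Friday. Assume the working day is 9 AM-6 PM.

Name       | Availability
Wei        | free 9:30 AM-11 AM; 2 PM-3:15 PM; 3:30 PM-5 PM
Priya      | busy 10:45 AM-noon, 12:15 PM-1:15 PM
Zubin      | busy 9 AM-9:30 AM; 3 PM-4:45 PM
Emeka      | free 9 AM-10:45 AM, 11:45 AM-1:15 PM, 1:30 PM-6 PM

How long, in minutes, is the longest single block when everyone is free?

Wei free: 09:30-11:00, 14:00-15:15, 15:30-17:00.
Priya free: 09:00-10:45, 12:00-12:15, 13:15-18:00 (invert busy blocks within the working day).
Zubin free: 09:30-15:00, 16:45-18:00 (invert busy blocks within the working day).
Emeka free: 09:00-10:45, 11:45-13:15, 13:30-18:00.
Wei ∩ Priya: 09:30-10:45, 14:00-15:15, 15:30-17:00.
Wei ∩ Priya ∩ Zubin: 09:30-10:45, 14:00-15:00, 16:45-17:00.
Wei ∩ Priya ∩ Zubin ∩ Emeka: 09:30-10:45, 14:00-15:00, 16:45-17:00.
Those are the intersection windows.
The longest is 09:30-10:45 at 75 minutes.

75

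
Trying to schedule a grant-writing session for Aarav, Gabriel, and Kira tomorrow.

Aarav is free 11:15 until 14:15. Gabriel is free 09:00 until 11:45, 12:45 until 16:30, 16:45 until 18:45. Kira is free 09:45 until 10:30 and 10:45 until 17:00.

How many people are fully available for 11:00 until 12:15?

Kira can make the full 11:00-12:15 slot — that's 1.

1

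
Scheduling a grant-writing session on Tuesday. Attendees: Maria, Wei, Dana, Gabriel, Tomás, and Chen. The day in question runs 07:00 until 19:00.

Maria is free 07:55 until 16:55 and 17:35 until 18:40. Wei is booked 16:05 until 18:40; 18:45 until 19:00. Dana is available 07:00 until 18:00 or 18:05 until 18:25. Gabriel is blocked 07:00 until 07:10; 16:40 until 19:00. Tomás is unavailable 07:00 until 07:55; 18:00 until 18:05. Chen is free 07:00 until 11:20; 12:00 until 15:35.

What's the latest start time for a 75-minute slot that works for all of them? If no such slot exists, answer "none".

14:20

Maria free: 07:55-16:55, 17:35-18:40.
Wei free: 07:00-16:05, 18:40-18:45 (invert busy blocks within the working day).
Dana free: 07:00-18:00, 18:05-18:25.
Gabriel free: 07:10-16:40 (invert busy blocks within the working day).
Tomás free: 07:55-18:00, 18:05-19:00 (invert busy blocks within the working day).
Chen free: 07:00-11:20, 12:00-15:35.
Maria ∩ Wei: 07:55-16:05.
Maria ∩ Wei ∩ Dana: 07:55-16:05.
Maria ∩ Wei ∩ Dana ∩ Gabriel: 07:55-16:05.
Maria ∩ Wei ∩ Dana ∩ Gabriel ∩ Tomás: 07:55-16:05.
Maria ∩ Wei ∩ Dana ∩ Gabriel ∩ Tomás ∩ Chen: 07:55-11:20, 12:00-15:35.
The last common window of at least 75 minutes is 12:00-15:35; a 75-minute meeting can start as late as 14:20 and still end by 15:35.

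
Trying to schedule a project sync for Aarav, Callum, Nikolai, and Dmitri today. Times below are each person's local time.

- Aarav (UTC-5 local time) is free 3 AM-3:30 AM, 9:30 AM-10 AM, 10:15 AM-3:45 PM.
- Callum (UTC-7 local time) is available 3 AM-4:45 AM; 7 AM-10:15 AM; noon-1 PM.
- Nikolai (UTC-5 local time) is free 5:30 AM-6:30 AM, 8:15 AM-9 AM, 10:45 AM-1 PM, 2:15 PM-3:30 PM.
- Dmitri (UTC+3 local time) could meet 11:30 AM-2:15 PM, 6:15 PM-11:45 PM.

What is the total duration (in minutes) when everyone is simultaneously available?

Aarav in UTC: 08:00-08:30, 14:30-15:00, 15:15-20:45 (add 5h to convert from UTC-5).
Callum in UTC: 10:00-11:45, 14:00-17:15, 19:00-20:00 (add 7h to convert from UTC-7).
Nikolai in UTC: 10:30-11:30, 13:15-14:00, 15:45-18:00, 19:15-20:30 (add 5h to convert from UTC-5).
Dmitri in UTC: 08:30-11:15, 15:15-20:45 (subtract 3h to convert from UTC+3).
Aarav ∩ Callum: 14:30-15:00, 15:15-17:15, 19:00-20:00.
Aarav ∩ Callum ∩ Nikolai: 15:45-17:15, 19:15-20:00.
Aarav ∩ Callum ∩ Nikolai ∩ Dmitri: 15:45-17:15, 19:15-20:00.
So the common availability across everyone is 15:45-17:15, 19:15-20:00.
Summing the common windows: 90 + 45 = 135 minutes.

135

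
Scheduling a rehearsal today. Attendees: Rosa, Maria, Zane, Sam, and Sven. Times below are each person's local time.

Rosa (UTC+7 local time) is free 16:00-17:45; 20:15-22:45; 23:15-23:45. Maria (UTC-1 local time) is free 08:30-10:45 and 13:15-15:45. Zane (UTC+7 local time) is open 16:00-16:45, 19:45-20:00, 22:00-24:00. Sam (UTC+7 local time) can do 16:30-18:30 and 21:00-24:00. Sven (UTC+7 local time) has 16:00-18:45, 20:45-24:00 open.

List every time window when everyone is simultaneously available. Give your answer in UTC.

09:30-09:45, 15:00-15:45, 16:15-16:45

Rosa in UTC: 09:00-10:45, 13:15-15:45, 16:15-16:45 (subtract 7h to convert from UTC+7).
Maria in UTC: 09:30-11:45, 14:15-16:45 (add 1h to convert from UTC-1).
Zane in UTC: 09:00-09:45, 12:45-13:00, 15:00-17:00 (subtract 7h to convert from UTC+7).
Sam in UTC: 09:30-11:30, 14:00-17:00 (subtract 7h to convert from UTC+7).
Sven in UTC: 09:00-11:45, 13:45-17:00 (subtract 7h to convert from UTC+7).
Rosa ∩ Maria: 09:30-10:45, 14:15-15:45, 16:15-16:45.
Rosa ∩ Maria ∩ Zane: 09:30-09:45, 15:00-15:45, 16:15-16:45.
Rosa ∩ Maria ∩ Zane ∩ Sam: 09:30-09:45, 15:00-15:45, 16:15-16:45.
Rosa ∩ Maria ∩ Zane ∩ Sam ∩ Sven: 09:30-09:45, 15:00-15:45, 16:15-16:45.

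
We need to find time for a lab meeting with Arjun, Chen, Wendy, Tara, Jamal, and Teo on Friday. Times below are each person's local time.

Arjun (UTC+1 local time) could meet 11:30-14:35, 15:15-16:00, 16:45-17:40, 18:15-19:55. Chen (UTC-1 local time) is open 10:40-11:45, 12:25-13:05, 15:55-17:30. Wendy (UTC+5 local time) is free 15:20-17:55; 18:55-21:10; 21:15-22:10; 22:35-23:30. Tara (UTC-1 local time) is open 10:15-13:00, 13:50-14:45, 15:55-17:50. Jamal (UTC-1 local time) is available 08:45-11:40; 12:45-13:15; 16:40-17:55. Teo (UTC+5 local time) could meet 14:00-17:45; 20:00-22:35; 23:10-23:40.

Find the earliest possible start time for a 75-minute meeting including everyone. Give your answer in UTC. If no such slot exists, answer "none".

none

Arjun in UTC: 10:30-13:35, 14:15-15:00, 15:45-16:40, 17:15-18:55 (subtract 1h to convert from UTC+1).
Chen in UTC: 11:40-12:45, 13:25-14:05, 16:55-18:30 (add 1h to convert from UTC-1).
Wendy in UTC: 10:20-12:55, 13:55-16:10, 16:15-17:10, 17:35-18:30 (subtract 5h to convert from UTC+5).
Tara in UTC: 11:15-14:00, 14:50-15:45, 16:55-18:50 (add 1h to convert from UTC-1).
Jamal in UTC: 09:45-12:40, 13:45-14:15, 17:40-18:55 (add 1h to convert from UTC-1).
Teo in UTC: 09:00-12:45, 15:00-17:35, 18:10-18:40 (subtract 5h to convert from UTC+5).
Arjun ∩ Chen: 11:40-12:45, 13:25-13:35, 17:15-18:30.
Arjun ∩ Chen ∩ Wendy: 11:40-12:45, 17:35-18:30.
Arjun ∩ Chen ∩ Wendy ∩ Tara: 11:40-12:45, 17:35-18:30.
Arjun ∩ Chen ∩ Wendy ∩ Tara ∩ Jamal: 11:40-12:40, 17:40-18:30.
Arjun ∩ Chen ∩ Wendy ∩ Tara ∩ Jamal ∩ Teo: 11:40-12:40, 18:10-18:30.
Those are the intersection windows.
No common window is at least 75 minutes long.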